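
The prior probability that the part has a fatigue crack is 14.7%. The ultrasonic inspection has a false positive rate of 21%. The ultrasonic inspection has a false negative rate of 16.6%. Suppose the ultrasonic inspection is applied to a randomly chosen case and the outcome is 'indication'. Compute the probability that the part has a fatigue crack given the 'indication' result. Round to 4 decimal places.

P(H | E) ≈ 0.4063

Write H for 'the part has a fatigue crack'. Prior odds H:¬H = 0.147/0.853 = 0.17233. For the 'indication' outcome, the likelihood ratio is 0.834/0.21 = 3.9714.
Posterior odds = 0.17233 × 3.9714 = 0.68441, so P(H|E) = 0.68441/(1+0.68441) = 0.4063.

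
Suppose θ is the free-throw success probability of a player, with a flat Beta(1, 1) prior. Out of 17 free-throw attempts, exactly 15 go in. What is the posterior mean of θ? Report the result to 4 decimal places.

The binomial likelihood is conjugate to the Beta prior: with 15 successes and 2 failures, the posterior is Beta(1+15, 1+2) = Beta(16, 3).
Posterior mean = α/(α+β) = 16/19 = 0.8421.

Posterior mean ≈ 0.8421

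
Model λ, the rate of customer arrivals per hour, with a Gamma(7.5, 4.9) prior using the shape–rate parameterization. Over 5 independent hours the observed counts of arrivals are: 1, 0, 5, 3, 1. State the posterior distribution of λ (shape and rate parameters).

Total count ∑xᵢ = 10 over n = 5 hours.
Gamma is conjugate to the Poisson likelihood: posterior is Gamma(shape = 7.5+10 = 17.5, rate = 4.9+5 = 9.9).

Posterior: Gamma(shape=17.5, rate=9.9)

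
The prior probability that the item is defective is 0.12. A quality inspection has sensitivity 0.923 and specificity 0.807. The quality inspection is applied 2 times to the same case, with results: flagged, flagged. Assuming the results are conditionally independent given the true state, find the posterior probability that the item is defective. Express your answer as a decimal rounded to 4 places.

Let H be the event that the item is defective; start with P(H) = 0.12. P('flagged'|H) = 0.923, P('flagged'|¬H) = 0.193.
Update on result 1 ('flagged'): P(H) ← 0.923·0.1200 / (0.923·0.1200 + 0.193·0.8800) = 0.11076/0.28060 = 0.3947.
Update on result 2 ('flagged'): P(H) ← 0.923·0.3947 / (0.923·0.3947 + 0.193·0.6053) = 0.36433/0.48115 = 0.7572.

Posterior P(H) ≈ 0.7572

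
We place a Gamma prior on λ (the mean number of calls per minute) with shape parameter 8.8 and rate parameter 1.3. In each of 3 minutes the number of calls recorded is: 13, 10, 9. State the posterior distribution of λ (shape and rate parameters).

Posterior: Gamma(shape=40.8, rate=4.3)

Total count ∑xᵢ = 32 over n = 3 minutes.
Gamma is conjugate to the Poisson likelihood: posterior is Gamma(shape = 8.8+32 = 40.8, rate = 1.3+3 = 4.3).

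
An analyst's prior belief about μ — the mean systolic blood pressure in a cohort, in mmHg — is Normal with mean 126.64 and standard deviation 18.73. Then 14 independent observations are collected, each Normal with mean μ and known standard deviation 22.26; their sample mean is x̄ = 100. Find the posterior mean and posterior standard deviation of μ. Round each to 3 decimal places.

Prior precision 1/τ₀² = 1/18.73² = 0.00285052; data precision n/σ² = 14/22.26² = 0.0282539.
Posterior precision = 0.00285052 + 0.0282539 = 0.0311044, giving posterior SD = 1/√0.0311044 = 5.670.
Posterior mean = (0.00285052·126.64 + 0.0282539·100) / 0.0311044 = 102.441.

Posterior mean ≈ 102.441; posterior SD ≈ 5.670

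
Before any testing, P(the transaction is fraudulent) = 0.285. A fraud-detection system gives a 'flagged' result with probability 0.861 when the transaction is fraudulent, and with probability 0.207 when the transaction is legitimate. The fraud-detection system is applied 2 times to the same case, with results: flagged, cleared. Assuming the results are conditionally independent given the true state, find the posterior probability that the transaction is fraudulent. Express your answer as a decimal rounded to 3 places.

With H the event that the transaction is fraudulent, the joint likelihood of the observed sequence is P(data|H) = 0.861·0.139 = 0.11968 and P(data|¬H) = 0.207·0.793 = 0.16415.
Bayes: P(H|data) = 0.285·0.11968 / (0.285·0.11968 + 0.715·0.16415) = 0.034109/0.15148 = 0.2252.

Posterior P(H) ≈ 0.225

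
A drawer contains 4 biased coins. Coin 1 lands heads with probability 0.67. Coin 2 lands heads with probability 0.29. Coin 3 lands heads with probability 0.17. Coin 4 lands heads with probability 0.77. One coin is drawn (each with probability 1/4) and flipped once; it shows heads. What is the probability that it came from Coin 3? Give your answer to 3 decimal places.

Tabulate prior·likelihood by source: [1] prior 0.25, lik 0.67, product 0.1675; [2] prior 0.25, lik 0.29, product 0.07250; [3] prior 0.25, lik 0.17, product 0.04250; [4] prior 0.25, lik 0.77, product 0.1925.
Normalizing constant = 0.47500; the posterior for Coin 3 is its product over the sum, 0.04250/0.47500 = 0.089.

Posterior probability ≈ 0.089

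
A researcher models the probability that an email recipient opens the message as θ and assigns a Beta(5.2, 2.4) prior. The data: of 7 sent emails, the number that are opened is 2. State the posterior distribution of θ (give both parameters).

Observing 2 successes and 5 failures updates Beta(5.2, 2.4) by adding the success and failure counts to the two shape parameters: α = 5.2+2 = 7.2, β = 2.4+5 = 7.4.

Posterior: Beta(7.2, 7.4)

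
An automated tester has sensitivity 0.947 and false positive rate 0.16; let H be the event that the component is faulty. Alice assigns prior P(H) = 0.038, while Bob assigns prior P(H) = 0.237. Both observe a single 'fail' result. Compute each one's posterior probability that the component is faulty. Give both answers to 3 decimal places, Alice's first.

The likelihood ratio for a 'fail' result is 0.947/0.16 = 5.9187.
Alice: prior odds 0.038/0.962 = 0.039501; posterior odds 0.23380; posterior probability 0.189.
Bob: prior odds 0.237/0.763 = 0.31062; posterior odds 1.8385; posterior probability 0.648.

Alice: 0.189; Bob: 0.648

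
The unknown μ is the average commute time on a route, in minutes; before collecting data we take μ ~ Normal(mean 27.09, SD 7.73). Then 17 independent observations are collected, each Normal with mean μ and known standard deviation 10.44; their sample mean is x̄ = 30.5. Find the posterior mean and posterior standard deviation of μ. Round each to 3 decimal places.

Prior precision 1/τ₀² = 1/7.73² = 0.0167356; data precision n/σ² = 17/10.44² = 0.155972.
Posterior precision = 0.0167356 + 0.155972 = 0.172708, giving posterior SD = 1/√0.172708 = 2.406.
Posterior mean = (0.0167356·27.09 + 0.155972·30.5) / 0.172708 = 30.170.

Posterior mean ≈ 30.170; posterior SD ≈ 2.406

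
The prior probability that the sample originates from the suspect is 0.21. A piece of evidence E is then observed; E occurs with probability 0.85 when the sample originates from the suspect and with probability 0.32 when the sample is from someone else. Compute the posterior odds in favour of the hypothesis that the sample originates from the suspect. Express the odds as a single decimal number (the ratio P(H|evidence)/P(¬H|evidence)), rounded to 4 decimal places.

Prior odds = 0.21/(1−0.21) = 0.26582. In log-odds, ln(0.26582) = -1.3249.
Add log likelihood ratio: ln(2.6562) = 0.97692.
Posterior log-odds = -0.34801, so posterior odds = exp(-0.34801) = 0.70609.

Posterior odds ≈ 0.7061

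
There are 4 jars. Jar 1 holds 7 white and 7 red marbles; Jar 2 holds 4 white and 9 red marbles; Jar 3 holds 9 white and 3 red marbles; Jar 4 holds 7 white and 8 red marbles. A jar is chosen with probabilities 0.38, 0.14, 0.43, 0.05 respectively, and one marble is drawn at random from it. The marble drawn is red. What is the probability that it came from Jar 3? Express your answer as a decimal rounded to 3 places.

Tabulate prior·likelihood by source: [1] prior 0.38, lik 0.5, product 0.1900; [2] prior 0.14, lik 0.6923, product 0.09692; [3] prior 0.43, lik 0.25, product 0.1075; [4] prior 0.05, lik 0.5333, product 0.02667.
Normalizing constant = 0.42109; the posterior for Jar 3 is its product over the sum, 0.1075/0.42109 = 0.255.

Posterior probability ≈ 0.255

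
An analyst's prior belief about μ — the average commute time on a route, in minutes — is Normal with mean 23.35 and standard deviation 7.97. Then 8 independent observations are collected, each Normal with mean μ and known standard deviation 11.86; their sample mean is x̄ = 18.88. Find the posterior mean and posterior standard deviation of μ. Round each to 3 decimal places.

Posterior mean ≈ 19.849; posterior SD ≈ 3.711

Prior precision 1/τ₀² = 1/7.97² = 0.0157428; data precision n/σ² = 8/11.86² = 0.0568749.
Posterior precision = 0.0157428 + 0.0568749 = 0.0726177, giving posterior SD = 1/√0.0726177 = 3.711.
Posterior mean = (0.0157428·23.35 + 0.0568749·18.88) / 0.0726177 = 19.849.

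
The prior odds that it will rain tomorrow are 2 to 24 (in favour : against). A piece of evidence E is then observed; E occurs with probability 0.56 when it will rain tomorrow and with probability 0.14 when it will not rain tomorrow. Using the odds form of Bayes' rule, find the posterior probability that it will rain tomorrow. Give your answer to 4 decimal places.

Prior odds = 2/24 = 0.083333. In log-odds, ln(0.083333) = -2.4849.
Add log likelihood ratio: ln(4.0000) = 1.3863.
Posterior log-odds = -1.0986, so posterior odds = exp(-1.0986) = 0.33333. Converting, P(H|E) = 0.33333/1.3333 = 0.2500.

Posterior probability ≈ 0.2500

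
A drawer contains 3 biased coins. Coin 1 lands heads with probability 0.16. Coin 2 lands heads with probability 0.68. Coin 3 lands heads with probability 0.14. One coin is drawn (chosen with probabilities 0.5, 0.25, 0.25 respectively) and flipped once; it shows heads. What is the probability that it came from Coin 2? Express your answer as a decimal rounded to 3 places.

Tabulate prior·likelihood by source: [1] prior 0.5, lik 0.16, product 0.08000; [2] prior 0.25, lik 0.68, product 0.1700; [3] prior 0.25, lik 0.14, product 0.03500.
Normalizing constant = 0.28500; the posterior for Coin 2 is its product over the sum, 0.1700/0.28500 = 0.596.

Posterior probability ≈ 0.596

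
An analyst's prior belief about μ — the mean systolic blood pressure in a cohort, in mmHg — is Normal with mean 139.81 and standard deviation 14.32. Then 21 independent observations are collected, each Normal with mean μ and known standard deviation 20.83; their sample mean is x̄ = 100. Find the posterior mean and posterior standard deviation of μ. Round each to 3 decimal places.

Posterior mean ≈ 103.644; posterior SD ≈ 4.332

With known σ, the Normal prior is conjugate. Weight on the data is w = (n/σ²)/(n/σ² + 1/τ₀²) = 0.0483995/(0.0483995+0.00487656) = 0.90847.
Posterior mean = w·x̄ + (1−w)·μ₀ = 0.90847·100 + 0.091534·139.81 = 103.644. Posterior variance = 1/(0.0483995+0.00487656) = 18.7702, so SD = 4.332.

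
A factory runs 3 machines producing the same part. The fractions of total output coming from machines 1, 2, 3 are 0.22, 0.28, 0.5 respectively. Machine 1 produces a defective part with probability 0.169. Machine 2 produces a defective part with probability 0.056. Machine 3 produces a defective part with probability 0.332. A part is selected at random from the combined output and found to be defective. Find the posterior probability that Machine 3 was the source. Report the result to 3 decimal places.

Tabulate prior·likelihood by source: [1] prior 0.22, lik 0.169, product 0.03718; [2] prior 0.28, lik 0.056, product 0.01568; [3] prior 0.5, lik 0.332, product 0.1660.
Normalizing constant = 0.21886; the posterior for Machine 3 is its product over the sum, 0.1660/0.21886 = 0.758.

Posterior probability ≈ 0.758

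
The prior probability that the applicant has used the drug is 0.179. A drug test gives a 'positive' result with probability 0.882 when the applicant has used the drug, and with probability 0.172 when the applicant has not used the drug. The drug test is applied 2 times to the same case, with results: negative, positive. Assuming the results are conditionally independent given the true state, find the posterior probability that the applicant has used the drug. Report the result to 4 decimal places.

Posterior P(H) ≈ 0.1374

With H the event that the applicant has used the drug, the joint likelihood of the observed sequence is P(data|H) = 0.118·0.882 = 0.10408 and P(data|¬H) = 0.828·0.172 = 0.14242.
Bayes: P(H|data) = 0.179·0.10408 / (0.179·0.10408 + 0.821·0.14242) = 0.018630/0.13555 = 0.1374.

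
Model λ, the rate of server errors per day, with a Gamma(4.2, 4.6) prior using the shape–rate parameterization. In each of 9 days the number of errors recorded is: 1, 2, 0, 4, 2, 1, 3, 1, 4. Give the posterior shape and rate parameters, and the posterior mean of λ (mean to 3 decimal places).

Posterior: Gamma(shape=22.2, rate=13.6); mean ≈ 1.632

Total count ∑xᵢ = 18 over n = 9 days.
Gamma is conjugate to the Poisson likelihood: posterior is Gamma(shape = 4.2+18 = 22.2, rate = 4.6+9 = 13.6).
E[λ | data] = 22.2/13.6 = 1.632.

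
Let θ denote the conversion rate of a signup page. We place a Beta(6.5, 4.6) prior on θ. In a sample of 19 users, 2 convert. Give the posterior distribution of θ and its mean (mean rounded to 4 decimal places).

Posterior: Beta(8.5, 21.6); mean ≈ 0.2824

Observing 2 successes and 17 failures updates Beta(6.5, 4.6) by adding the success and failure counts to the two shape parameters: α = 6.5+2 = 8.5, β = 4.6+17 = 21.6.
E[θ | data] = 8.5/(8.5+21.6) = 0.2824.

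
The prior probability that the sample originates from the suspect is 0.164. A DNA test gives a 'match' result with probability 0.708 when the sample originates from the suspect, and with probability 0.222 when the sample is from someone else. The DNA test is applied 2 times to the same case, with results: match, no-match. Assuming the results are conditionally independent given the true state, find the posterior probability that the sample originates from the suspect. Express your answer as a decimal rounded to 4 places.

Posterior P(H) ≈ 0.1902

With H the event that the sample originates from the suspect, the joint likelihood of the observed sequence is P(data|H) = 0.708·0.292 = 0.20674 and P(data|¬H) = 0.222·0.778 = 0.17272.
Bayes: P(H|data) = 0.164·0.20674 / (0.164·0.20674 + 0.836·0.17272) = 0.033905/0.17830 = 0.1902.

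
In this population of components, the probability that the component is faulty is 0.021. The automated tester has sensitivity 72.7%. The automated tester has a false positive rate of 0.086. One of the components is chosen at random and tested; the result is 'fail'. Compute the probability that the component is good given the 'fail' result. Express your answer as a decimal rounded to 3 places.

Let H be the event that the component is faulty. P(H) = 0.021, so P(¬H) = 0.979. With E the 'fail' result, P(E|H) = 0.727 and P(E|¬H) = 0.086.
P(E) = 0.727·0.021 + 0.086·0.979 = 0.015267 + 0.084194 = 0.099461.
By Bayes' theorem, P(H|E) = 0.015267 / 0.099461 = 0.153. Hence P(¬H|E) = 1 − 0.153 = 0.847.

P(¬H | E) ≈ 0.847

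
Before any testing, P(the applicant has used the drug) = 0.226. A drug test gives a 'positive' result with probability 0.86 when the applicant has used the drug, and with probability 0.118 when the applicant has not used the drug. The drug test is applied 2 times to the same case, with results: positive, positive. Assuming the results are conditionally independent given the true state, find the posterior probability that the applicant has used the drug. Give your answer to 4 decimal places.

With H the event that the applicant has used the drug, the joint likelihood of the observed sequence is P(data|H) = 0.86·0.86 = 0.73960 and P(data|¬H) = 0.118·0.118 = 0.013924.
Bayes: P(H|data) = 0.226·0.73960 / (0.226·0.73960 + 0.774·0.013924) = 0.16715/0.17793 = 0.9394.

Posterior P(H) ≈ 0.9394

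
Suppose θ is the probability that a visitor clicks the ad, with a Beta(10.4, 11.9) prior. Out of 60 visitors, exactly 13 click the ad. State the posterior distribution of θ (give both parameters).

Posterior: Beta(23.4, 58.9)

The binomial likelihood is conjugate to the Beta prior: with 13 successes and 47 failures, the posterior is Beta(10.4+13, 11.9+47) = Beta(23.4, 58.9).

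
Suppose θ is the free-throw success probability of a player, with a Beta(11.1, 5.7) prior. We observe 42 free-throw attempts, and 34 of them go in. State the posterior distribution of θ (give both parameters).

Observing 34 successes and 8 failures updates Beta(11.1, 5.7) by adding the success and failure counts to the two shape parameters: α = 11.1+34 = 45.1, β = 5.7+8 = 13.7.

Posterior: Beta(45.1, 13.7)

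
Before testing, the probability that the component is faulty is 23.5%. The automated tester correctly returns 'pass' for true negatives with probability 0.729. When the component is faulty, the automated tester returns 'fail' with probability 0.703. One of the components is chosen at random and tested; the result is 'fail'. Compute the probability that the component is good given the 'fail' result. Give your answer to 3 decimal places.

P(¬H | E) ≈ 0.557

Write H for 'the component is faulty'. Prior odds H:¬H = 0.235/0.765 = 0.30719. For the 'fail' outcome, the likelihood ratio is 0.703/0.271 = 2.5941.
Posterior odds = 0.30719 × 2.5941 = 0.79688, so P(H|E) = 0.79688/(1+0.79688) = 0.443. Then P(¬H|E) = 1 − 0.443 = 0.557.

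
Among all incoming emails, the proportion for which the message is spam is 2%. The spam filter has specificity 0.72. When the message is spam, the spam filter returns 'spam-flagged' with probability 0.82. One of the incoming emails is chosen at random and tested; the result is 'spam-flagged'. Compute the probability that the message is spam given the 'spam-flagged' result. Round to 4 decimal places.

Let H be the event that the message is spam. P(H) = 0.02, so P(¬H) = 0.98. With E the 'spam-flagged' result, P(E|H) = 0.82 and P(E|¬H) = 0.28.
P(E) = 0.82·0.02 + 0.28·0.98 = 0.016400 + 0.27440 = 0.29080.
By Bayes' theorem, P(H|E) = 0.016400 / 0.29080 = 0.0564.

P(H | E) ≈ 0.0564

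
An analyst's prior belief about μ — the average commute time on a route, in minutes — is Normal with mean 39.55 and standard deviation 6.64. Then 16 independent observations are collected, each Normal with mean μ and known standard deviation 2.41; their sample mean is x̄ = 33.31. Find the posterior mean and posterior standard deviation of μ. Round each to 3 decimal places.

Posterior mean ≈ 33.361; posterior SD ≈ 0.600

With known σ, the Normal prior is conjugate. Weight on the data is w = (n/σ²)/(n/σ² + 1/τ₀²) = 2.75477/(2.75477+0.0226811) = 0.99183.
Posterior mean = w·x̄ + (1−w)·μ₀ = 0.99183·33.31 + 0.0081661·39.55 = 33.361. Posterior variance = 1/(2.75477+0.0226811) = 0.360042, so SD = 0.600.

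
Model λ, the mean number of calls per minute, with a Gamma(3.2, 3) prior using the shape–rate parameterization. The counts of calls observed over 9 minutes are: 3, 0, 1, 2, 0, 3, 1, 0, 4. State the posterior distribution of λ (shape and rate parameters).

Total count ∑xᵢ = 14 over n = 9 minutes.
Gamma is conjugate to the Poisson likelihood: posterior is Gamma(shape = 3.2+14 = 17.2, rate = 3+9 = 12).

Posterior: Gamma(shape=17.2, rate=12)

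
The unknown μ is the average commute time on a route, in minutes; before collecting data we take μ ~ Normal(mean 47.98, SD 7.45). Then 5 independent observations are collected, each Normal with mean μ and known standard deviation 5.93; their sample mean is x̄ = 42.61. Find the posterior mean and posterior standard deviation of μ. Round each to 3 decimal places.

Prior precision 1/τ₀² = 1/7.45² = 0.0180172; data precision n/σ² = 5/5.93² = 0.142187.
Posterior precision = 0.0180172 + 0.142187 = 0.160204, giving posterior SD = 1/√0.160204 = 2.498.
Posterior mean = (0.0180172·47.98 + 0.142187·42.61) / 0.160204 = 43.214.

Posterior mean ≈ 43.214; posterior SD ≈ 2.498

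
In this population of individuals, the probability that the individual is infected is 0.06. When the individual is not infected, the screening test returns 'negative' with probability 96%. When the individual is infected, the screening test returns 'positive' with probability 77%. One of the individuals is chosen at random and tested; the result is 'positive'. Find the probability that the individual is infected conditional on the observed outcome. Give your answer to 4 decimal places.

P(H | E) ≈ 0.5513

Write H for 'the individual is infected'. Prior odds H:¬H = 0.06/0.94 = 0.063830. For the 'positive' outcome, the likelihood ratio is 0.77/0.04 = 19.250.
Posterior odds = 0.063830 × 19.250 = 1.2287, so P(H|E) = 1.2287/(1+1.2287) = 0.5513.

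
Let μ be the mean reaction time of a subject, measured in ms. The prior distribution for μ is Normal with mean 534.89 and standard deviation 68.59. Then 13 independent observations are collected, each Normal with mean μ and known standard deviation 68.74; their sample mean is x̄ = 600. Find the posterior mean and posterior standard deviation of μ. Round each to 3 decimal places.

Posterior mean ≈ 595.330; posterior SD ≈ 18.369

Prior precision 1/τ₀² = 1/68.59² = 0.00021256; data precision n/σ² = 13/68.74² = 0.00275121.
Posterior precision = 0.00021256 + 0.00275121 = 0.00296377, giving posterior SD = 1/√0.00296377 = 18.369.
Posterior mean = (0.00021256·534.89 + 0.00275121·600) / 0.00296377 = 595.330.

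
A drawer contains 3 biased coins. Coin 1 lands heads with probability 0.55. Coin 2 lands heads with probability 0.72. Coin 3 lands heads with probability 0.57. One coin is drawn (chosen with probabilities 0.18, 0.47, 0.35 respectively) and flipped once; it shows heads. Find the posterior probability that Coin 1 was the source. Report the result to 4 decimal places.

Posterior probability ≈ 0.1554

Tabulate prior·likelihood by source: [1] prior 0.18, lik 0.55, product 0.09900; [2] prior 0.47, lik 0.72, product 0.3384; [3] prior 0.35, lik 0.57, product 0.1995.
Normalizing constant = 0.63690; the posterior for Coin 1 is its product over the sum, 0.09900/0.63690 = 0.1554.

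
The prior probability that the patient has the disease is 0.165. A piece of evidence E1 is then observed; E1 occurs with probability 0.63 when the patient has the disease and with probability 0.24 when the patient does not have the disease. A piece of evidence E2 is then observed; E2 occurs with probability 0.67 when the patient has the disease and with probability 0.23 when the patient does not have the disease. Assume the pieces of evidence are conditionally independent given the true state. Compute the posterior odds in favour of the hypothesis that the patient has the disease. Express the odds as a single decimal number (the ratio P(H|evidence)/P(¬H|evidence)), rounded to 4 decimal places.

Prior odds = 0.165/(1−0.165) = 0.19760. In log-odds, ln(0.19760) = -1.6215.
Add log likelihood ratios: ln(2.6250) + ln(2.9130) = 2.0343.
Posterior log-odds = 0.41279, so posterior odds = exp(0.41279) = 1.5110.

Posterior odds ≈ 1.5110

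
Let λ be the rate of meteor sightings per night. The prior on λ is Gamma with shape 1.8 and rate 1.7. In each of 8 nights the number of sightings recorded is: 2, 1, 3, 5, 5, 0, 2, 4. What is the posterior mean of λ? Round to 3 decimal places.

Posterior mean ≈ 2.454

The Poisson likelihood adds the total count to the shape and the number of exposure periods to the rate. Here ∑xᵢ = 22 and n = 8, so shape 1.8→23.8 and rate 1.7→9.7.
Posterior mean = shape/rate = 23.8/9.7 = 2.454.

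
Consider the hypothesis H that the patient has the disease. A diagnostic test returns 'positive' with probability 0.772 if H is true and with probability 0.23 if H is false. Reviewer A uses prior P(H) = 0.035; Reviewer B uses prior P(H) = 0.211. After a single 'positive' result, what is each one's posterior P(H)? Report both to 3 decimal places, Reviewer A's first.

Reviewer A: 0.109; Reviewer B: 0.473

P('+'|H) = 0.772, P('+'|¬H) = 0.23.
Reviewer A: numerator 0.772·0.035 = 0.027020; evidence = 0.027020+0.23·0.965 = 0.24897; posterior = 0.109.
Reviewer B: numerator 0.772·0.211 = 0.16289; evidence = 0.16289+0.23·0.789 = 0.34436; posterior = 0.473.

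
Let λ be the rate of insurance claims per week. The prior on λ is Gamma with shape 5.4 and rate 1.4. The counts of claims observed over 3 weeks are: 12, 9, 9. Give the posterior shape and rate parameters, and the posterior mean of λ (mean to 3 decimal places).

The Poisson likelihood adds the total count to the shape and the number of exposure periods to the rate. Here ∑xᵢ = 30 and n = 3, so shape 5.4→35.4 and rate 1.4→4.4.
Posterior mean = shape/rate = 35.4/4.4 = 8.045.

Posterior: Gamma(shape=35.4, rate=4.4); mean ≈ 8.045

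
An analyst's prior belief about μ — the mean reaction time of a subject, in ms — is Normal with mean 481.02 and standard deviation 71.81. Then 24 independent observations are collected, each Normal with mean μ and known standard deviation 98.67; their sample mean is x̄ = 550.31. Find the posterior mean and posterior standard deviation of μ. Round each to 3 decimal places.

With known σ, the Normal prior is conjugate. Weight on the data is w = (n/σ²)/(n/σ² + 1/τ₀²) = 0.00246514/(0.00246514+0.00019392) = 0.92707.
Posterior mean = w·x̄ + (1−w)·μ₀ = 0.92707·550.31 + 0.072929·481.02 = 545.257. Posterior variance = 1/(0.00246514+0.00019392) = 376.073, so SD = 19.393.

Posterior mean ≈ 545.257; posterior SD ≈ 19.393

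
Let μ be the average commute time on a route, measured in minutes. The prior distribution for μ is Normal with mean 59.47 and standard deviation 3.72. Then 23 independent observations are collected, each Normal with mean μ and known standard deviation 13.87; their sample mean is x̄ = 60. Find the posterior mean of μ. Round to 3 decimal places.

Prior precision 1/τ₀² = 1/3.72² = 0.0722627; data precision n/σ² = 23/13.87² = 0.119557.
Posterior precision = 0.0722627 + 0.119557 = 0.191820.
Posterior mean = (0.0722627·59.47 + 0.119557·60) / 0.191820 = 59.800.

Posterior mean ≈ 59.800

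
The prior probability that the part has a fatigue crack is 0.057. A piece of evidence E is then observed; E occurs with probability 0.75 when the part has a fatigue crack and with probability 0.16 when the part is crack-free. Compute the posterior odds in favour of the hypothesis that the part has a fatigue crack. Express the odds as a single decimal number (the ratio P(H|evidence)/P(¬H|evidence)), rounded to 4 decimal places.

Posterior odds ≈ 0.2833

Prior odds = 0.057/(1−0.057) = 0.060445. In log-odds, ln(0.060445) = -2.8060.
Add log likelihood ratio: ln(4.6875) = 1.5449.
Posterior log-odds = -1.2611, so posterior odds = exp(-1.2611) = 0.28334.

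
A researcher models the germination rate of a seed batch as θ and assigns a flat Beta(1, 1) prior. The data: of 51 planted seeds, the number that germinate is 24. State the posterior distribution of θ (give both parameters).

Posterior: Beta(25, 28)

Observing 24 successes and 27 failures updates Beta(1, 1) by adding the success and failure counts to the two shape parameters: α = 1+24 = 25, β = 1+27 = 28.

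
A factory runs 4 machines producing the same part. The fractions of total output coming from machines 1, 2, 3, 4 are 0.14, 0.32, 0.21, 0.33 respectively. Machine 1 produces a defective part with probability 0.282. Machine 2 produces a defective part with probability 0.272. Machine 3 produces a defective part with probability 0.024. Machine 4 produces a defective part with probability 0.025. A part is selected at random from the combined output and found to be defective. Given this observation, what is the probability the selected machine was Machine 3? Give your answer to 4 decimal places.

Posterior probability ≈ 0.0360

Tabulate prior·likelihood by source: [1] prior 0.14, lik 0.282, product 0.03948; [2] prior 0.32, lik 0.272, product 0.08704; [3] prior 0.21, lik 0.024, product 0.005040; [4] prior 0.33, lik 0.025, product 0.008250.
Normalizing constant = 0.13981; the posterior for Machine 3 is its product over the sum, 0.005040/0.13981 = 0.0360.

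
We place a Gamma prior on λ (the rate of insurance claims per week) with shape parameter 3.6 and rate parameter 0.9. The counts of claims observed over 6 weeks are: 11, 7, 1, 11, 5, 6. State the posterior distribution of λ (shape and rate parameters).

The Poisson likelihood adds the total count to the shape and the number of exposure periods to the rate. Here ∑xᵢ = 41 and n = 6, so shape 3.6→44.6 and rate 0.9→6.9.

Posterior: Gamma(shape=44.6, rate=6.9)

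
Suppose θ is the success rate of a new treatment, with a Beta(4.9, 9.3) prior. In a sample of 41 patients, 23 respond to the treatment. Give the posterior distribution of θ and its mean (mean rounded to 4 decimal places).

Posterior: Beta(27.9, 27.3); mean ≈ 0.5054

Observing 23 successes and 18 failures updates Beta(4.9, 9.3) by adding the success and failure counts to the two shape parameters: α = 4.9+23 = 27.9, β = 9.3+18 = 27.3.
E[θ | data] = 27.9/(27.9+27.3) = 0.5054.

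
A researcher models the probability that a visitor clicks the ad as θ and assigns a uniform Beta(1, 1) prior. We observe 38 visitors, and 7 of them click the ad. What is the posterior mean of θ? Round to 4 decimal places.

Observing 7 successes and 31 failures updates Beta(1, 1) by adding the success and failure counts to the two shape parameters: α = 1+7 = 8, β = 1+31 = 32.
E[θ | data] = 8/(8+32) = 0.2000.

Posterior mean ≈ 0.2000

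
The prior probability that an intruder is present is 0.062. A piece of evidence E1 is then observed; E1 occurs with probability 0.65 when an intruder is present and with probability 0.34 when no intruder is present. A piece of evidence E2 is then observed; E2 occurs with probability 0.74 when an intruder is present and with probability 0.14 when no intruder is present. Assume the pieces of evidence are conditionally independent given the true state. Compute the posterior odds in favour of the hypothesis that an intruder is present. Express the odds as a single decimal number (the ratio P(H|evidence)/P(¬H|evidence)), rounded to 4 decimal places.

Posterior odds ≈ 0.6679

Prior odds = 0.062/(1−0.062) = 0.066098. In log-odds, ln(0.066098) = -2.7166.
Add log likelihood ratios: ln(1.9118) + ln(5.2857) = 2.3130.
Posterior log-odds = -0.40358, so posterior odds = exp(-0.40358) = 0.66792.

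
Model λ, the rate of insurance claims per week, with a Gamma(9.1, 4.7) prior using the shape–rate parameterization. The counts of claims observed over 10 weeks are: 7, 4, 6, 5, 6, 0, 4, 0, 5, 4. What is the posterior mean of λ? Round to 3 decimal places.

Posterior mean ≈ 3.408

The Poisson likelihood adds the total count to the shape and the number of exposure periods to the rate. Here ∑xᵢ = 41 and n = 10, so shape 9.1→50.1 and rate 4.7→14.7.
Posterior mean = shape/rate = 50.1/14.7 = 3.408.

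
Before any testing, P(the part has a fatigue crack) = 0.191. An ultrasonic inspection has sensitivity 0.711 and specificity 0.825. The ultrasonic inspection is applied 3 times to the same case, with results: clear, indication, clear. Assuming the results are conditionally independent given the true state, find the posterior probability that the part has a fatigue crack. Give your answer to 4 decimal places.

Posterior P(H) ≈ 0.1053

Let H be the event that the part has a fatigue crack; start with P(H) = 0.191. P('indication'|H) = 0.711, P('indication'|¬H) = 0.175.
Update on result 1 ('clear'): P(H) ← 0.289·0.1910 / (0.289·0.1910 + 0.825·0.8090) = 0.055199/0.72262 = 0.0764.
Update on result 2 ('indication'): P(H) ← 0.711·0.0764 / (0.711·0.0764 + 0.175·0.9236) = 0.054311/0.21594 = 0.2515.
Update on result 3 ('clear'): P(H) ← 0.289·0.2515 / (0.289·0.2515 + 0.825·0.7485) = 0.072685/0.69019 = 0.1053.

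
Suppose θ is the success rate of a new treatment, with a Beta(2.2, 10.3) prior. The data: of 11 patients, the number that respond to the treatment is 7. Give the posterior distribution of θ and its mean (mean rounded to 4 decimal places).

Posterior: Beta(9.2, 14.3); mean ≈ 0.3915

Observing 7 successes and 4 failures updates Beta(2.2, 10.3) by adding the success and failure counts to the two shape parameters: α = 2.2+7 = 9.2, β = 10.3+4 = 14.3.
E[θ | data] = 9.2/(9.2+14.3) = 0.3915.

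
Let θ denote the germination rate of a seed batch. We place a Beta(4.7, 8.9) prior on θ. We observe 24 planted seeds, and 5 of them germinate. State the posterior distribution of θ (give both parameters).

Posterior: Beta(9.7, 27.9)

The binomial likelihood is conjugate to the Beta prior: with 5 successes and 19 failures, the posterior is Beta(4.7+5, 8.9+19) = Beta(9.7, 27.9).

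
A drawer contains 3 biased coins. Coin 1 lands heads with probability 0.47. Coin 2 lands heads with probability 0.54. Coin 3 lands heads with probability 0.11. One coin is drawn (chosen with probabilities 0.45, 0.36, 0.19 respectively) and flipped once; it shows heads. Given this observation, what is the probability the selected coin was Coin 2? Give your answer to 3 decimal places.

Posterior probability ≈ 0.455

Tabulate prior·likelihood by source: [1] prior 0.45, lik 0.47, product 0.2115; [2] prior 0.36, lik 0.54, product 0.1944; [3] prior 0.19, lik 0.11, product 0.02090.
Normalizing constant = 0.42680; the posterior for Coin 2 is its product over the sum, 0.1944/0.42680 = 0.455.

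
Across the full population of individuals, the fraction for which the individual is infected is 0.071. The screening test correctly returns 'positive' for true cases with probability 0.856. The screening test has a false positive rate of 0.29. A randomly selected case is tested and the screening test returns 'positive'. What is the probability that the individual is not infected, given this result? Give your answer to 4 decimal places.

P(¬H | E) ≈ 0.8159

Write H for 'the individual is infected'. Prior odds H:¬H = 0.071/0.929 = 0.076426. For the 'positive' outcome, the likelihood ratio is 0.856/0.29 = 2.9517.
Posterior odds = 0.076426 × 2.9517 = 0.22559, so P(H|E) = 0.22559/(1+0.22559) = 0.1841. Then P(¬H|E) = 1 − 0.1841 = 0.8159.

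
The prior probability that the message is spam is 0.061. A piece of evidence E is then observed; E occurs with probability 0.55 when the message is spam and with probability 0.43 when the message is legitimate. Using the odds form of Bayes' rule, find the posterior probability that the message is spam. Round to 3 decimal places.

Posterior probability ≈ 0.077

Prior odds = 0.061/(1−0.061) = 0.064963. In log-odds, ln(0.064963) = -2.7339.
Add log likelihood ratio: ln(1.2791) = 0.24613.
Posterior log-odds = -2.4878, so posterior odds = exp(-2.4878) = 0.083092. Converting, P(H|E) = 0.083092/1.0831 = 0.077.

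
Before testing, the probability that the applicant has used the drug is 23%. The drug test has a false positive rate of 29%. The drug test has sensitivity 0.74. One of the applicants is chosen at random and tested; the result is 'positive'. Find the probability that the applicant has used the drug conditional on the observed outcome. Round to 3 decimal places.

Let H be the event that the applicant has used the drug. P(H) = 0.23, so P(¬H) = 0.77. With E the 'positive' result, P(E|H) = 0.74 and P(E|¬H) = 0.29.
P(E) = 0.74·0.23 + 0.29·0.77 = 0.17020 + 0.22330 = 0.39350.
By Bayes' theorem, P(H|E) = 0.17020 / 0.39350 = 0.433.

P(H | E) ≈ 0.433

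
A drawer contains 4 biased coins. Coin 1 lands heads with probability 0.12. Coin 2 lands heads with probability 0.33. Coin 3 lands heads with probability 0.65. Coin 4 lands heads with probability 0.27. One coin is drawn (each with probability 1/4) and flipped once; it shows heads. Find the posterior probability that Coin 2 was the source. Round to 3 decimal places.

Tabulate prior·likelihood by source: [1] prior 0.25, lik 0.12, product 0.03000; [2] prior 0.25, lik 0.33, product 0.08250; [3] prior 0.25, lik 0.65, product 0.1625; [4] prior 0.25, lik 0.27, product 0.06750.
Normalizing constant = 0.34250; the posterior for Coin 2 is its product over the sum, 0.08250/0.34250 = 0.241.

Posterior probability ≈ 0.241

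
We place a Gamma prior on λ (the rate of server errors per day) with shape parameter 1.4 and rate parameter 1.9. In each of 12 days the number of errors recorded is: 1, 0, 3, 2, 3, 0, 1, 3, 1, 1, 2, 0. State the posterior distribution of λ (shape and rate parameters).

Posterior: Gamma(shape=18.4, rate=13.9)

Total count ∑xᵢ = 17 over n = 12 days.
Gamma is conjugate to the Poisson likelihood: posterior is Gamma(shape = 1.4+17 = 18.4, rate = 1.9+12 = 13.9).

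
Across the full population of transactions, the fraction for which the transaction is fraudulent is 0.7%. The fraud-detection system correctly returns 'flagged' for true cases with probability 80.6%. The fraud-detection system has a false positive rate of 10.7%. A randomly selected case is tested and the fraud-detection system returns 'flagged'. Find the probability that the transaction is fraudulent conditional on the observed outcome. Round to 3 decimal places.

P(H | E) ≈ 0.050

Let H be the event that the transaction is fraudulent. P(H) = 0.007, so P(¬H) = 0.993. With E the 'flagged' result, P(E|H) = 0.806 and P(E|¬H) = 0.107.
P(E) = 0.806·0.007 + 0.107·0.993 = 0.0056420 + 0.10625 = 0.11189.
By Bayes' theorem, P(H|E) = 0.0056420 / 0.11189 = 0.050.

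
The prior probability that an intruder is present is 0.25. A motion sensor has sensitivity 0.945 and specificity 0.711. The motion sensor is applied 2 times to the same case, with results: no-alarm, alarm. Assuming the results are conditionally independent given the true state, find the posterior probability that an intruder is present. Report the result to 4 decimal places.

Let H be the event that an intruder is present; start with P(H) = 0.25. P('alarm'|H) = 0.945, P('alarm'|¬H) = 0.289.
Update on result 1 ('no-alarm'): P(H) ← 0.055·0.2500 / (0.055·0.2500 + 0.711·0.7500) = 0.013750/0.54700 = 0.0251.
Update on result 2 ('alarm'): P(H) ← 0.945·0.0251 / (0.945·0.0251 + 0.289·0.9749) = 0.023755/0.30549 = 0.0778.

Posterior P(H) ≈ 0.0778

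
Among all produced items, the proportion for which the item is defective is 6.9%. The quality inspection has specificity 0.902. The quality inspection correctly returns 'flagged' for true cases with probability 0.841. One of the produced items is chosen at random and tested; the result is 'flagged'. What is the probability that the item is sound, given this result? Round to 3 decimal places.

P(¬H | E) ≈ 0.611

Write H for 'the item is defective'. Prior odds H:¬H = 0.069/0.931 = 0.074114. For the 'flagged' outcome, the likelihood ratio is 0.841/0.098 = 8.5816.
Posterior odds = 0.074114 × 8.5816 = 0.63602, so P(H|E) = 0.63602/(1+0.63602) = 0.389. Then P(¬H|E) = 1 − 0.389 = 0.611.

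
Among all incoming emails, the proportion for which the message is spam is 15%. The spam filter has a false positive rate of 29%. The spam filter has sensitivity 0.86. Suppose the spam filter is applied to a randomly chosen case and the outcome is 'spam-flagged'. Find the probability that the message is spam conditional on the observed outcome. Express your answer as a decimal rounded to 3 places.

Let H be the event that the message is spam. P(H) = 0.15, so P(¬H) = 0.85. With E the 'spam-flagged' result, P(E|H) = 0.86 and P(E|¬H) = 0.29.
P(E) = 0.86·0.15 + 0.29·0.85 = 0.12900 + 0.24650 = 0.37550.
By Bayes' theorem, P(H|E) = 0.12900 / 0.37550 = 0.344.

P(H | E) ≈ 0.344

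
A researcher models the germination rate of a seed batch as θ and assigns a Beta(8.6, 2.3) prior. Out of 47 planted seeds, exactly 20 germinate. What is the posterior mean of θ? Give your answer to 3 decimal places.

Posterior mean ≈ 0.494

Observing 20 successes and 27 failures updates Beta(8.6, 2.3) by adding the success and failure counts to the two shape parameters: α = 8.6+20 = 28.6, β = 2.3+27 = 29.3.
Posterior mean = α/(α+β) = 28.6/57.9 = 0.494.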